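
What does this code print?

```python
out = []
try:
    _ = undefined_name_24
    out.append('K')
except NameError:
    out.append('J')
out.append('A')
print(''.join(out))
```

Execution trace: 'J' (except NameError) → 'A' (after the try/except). Output: JA

Answer: JA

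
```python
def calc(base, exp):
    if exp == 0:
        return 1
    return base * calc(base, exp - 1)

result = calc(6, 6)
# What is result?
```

calc(6, 6) = 6 * 6 * 6 * 6 * 6 * 6 = 46656

Answer: 46656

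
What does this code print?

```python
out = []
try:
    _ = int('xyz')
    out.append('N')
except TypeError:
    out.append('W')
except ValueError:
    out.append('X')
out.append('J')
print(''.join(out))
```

Execution trace: 'X' (except ValueError) → 'J' (after the try/except). Output: XJ

Answer: XJ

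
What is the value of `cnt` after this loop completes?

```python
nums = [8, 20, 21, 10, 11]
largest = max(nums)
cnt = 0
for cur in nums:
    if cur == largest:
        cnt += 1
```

Count of max value 21 in [8, 20, 21, 10, 11]
`cnt` takes the values: 0 → 1

Answer: 1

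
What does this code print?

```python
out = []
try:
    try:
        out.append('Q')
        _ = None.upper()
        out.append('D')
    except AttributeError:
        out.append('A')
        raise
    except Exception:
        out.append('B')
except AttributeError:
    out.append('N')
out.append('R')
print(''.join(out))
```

Execution trace: 'Q' (inner try body) → 'A' (inner except AttributeError) → 'N' (outer except AttributeError) → 'R' (after the try/except). Output: QANR

Answer: QANR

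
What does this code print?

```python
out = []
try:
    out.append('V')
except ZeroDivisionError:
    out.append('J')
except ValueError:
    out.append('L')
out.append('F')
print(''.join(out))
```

Execution trace: 'V' (try body, no exception) → 'F' (after the try/except). Output: VF

Answer: VF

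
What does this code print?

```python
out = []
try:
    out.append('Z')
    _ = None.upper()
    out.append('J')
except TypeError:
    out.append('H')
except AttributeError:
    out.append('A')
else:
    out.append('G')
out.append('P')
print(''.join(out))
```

Execution trace: 'Z' (try body) → 'A' (except AttributeError) → 'P' (after the try/except). Output: ZAP

Answer: ZAP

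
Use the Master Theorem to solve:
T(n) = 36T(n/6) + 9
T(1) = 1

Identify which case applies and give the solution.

a=36, b=6, f(n)=9. log_6(36) = 2. Since c=0 < 2, Case 1 applies: T(n) = Θ(n^log_b(a)) = O(n^2).

Answer: O(n^2) - Case 1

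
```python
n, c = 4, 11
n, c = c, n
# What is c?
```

Trace:
`n, c = 4, 11` → n = 4; c = 11
`n, c = c, n` → n = 11; c = 4
So c = 4

Answer: 4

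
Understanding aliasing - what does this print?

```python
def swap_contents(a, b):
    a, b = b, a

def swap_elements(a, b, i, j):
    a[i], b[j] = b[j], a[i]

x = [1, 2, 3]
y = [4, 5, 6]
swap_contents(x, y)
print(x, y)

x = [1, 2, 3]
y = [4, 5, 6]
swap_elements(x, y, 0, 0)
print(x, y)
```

Key concept: parameter rebinding vs mutation.
Step by step:
`x = [1, 2, 3]` → x = [1, 2, 3]
`y = [4, 5, 6]` → y = [4, 5, 6]
`swap_contents(x, y)` → no visible change to tracked variables
`print(x, y)` → prints [1, 2, 3] [4, 5, 6]
`x = [1, 2, 3]` → x = [1, 2, 3]
`y = [4, 5, 6]` → y = [4, 5, 6]
`swap_elements(x, y, 0, 0)` → x = [4, 2, 3]; y = [1, 5, 6]
`print(x, y)` → prints [4, 2, 3] [1, 5, 6]

Answer:
[1, 2, 3] [4, 5, 6]
[4, 2, 3] [1, 5, 6]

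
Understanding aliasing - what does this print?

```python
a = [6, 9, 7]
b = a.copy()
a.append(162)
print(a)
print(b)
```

Key concept: list.copy() creates independent copy.
Step by step:
`a = [6, 9, 7]` → a = [6, 9, 7]
`b = a.copy()` → b = [6, 9, 7]
`a.append(162)` → a = [6, 9, 7, 162]
`print(a)` → prints [6, 9, 7, 162]
`print(b)` → prints [6, 9, 7]

Answer:
[6, 9, 7, 162]
[6, 9, 7]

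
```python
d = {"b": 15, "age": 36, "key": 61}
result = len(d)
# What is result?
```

Trace:
`d = {"b": 15, "age": 36, "key": 61}` → d = {'b': 15, 'age': 36, 'key': 61}
`result = len(d)` → result = 3
So result = 3

Answer: 3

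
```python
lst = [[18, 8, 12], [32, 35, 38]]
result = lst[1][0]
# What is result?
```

Trace:
`lst = [[18, 8, 12], [32, 35, 38]]` → lst = [[18, 8, 12], [32, 35, 38]]
`result = lst[1][0]` → result = 32
So result = 32

Answer: 32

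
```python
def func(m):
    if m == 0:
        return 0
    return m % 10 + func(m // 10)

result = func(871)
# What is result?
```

Sum of digits of 871: 1 + 7 + 8 = 16

Answer: 16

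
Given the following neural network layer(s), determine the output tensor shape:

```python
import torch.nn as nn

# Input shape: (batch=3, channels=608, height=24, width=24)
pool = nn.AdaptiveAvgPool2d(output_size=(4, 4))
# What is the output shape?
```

Input: (3, 608, 24, 24) -> Output: (3, 608, 4, 4)

Answer: (3, 608, 4, 4)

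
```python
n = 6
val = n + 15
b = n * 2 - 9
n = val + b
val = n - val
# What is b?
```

Trace:
`n = 6` → n = 6
`val = n + 15` → val = 21
`b = n * 2 - 9` → b = 3
`n = val + b` → n = 24
`val = n - val` → val = 3
So b = 3

Answer: 3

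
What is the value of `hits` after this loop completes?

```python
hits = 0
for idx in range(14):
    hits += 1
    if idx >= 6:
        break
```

Loop breaks when idx reaches 6, hits is 7
`hits` takes the values: 0 → 1 → 2 → 3 → 4 → 5 → 6 → 7

Answer: 7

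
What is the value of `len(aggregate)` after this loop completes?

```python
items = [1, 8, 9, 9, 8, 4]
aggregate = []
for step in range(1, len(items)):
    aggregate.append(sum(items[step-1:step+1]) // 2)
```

Number of 2-element averages
`aggregate` takes the values: [] → [4] → [4, 8] → [4, 8, 9] → [4, 8, 9, 8] → [4, 8, 9, 8, 6]
So `len(aggregate)` = 5

Answer: 5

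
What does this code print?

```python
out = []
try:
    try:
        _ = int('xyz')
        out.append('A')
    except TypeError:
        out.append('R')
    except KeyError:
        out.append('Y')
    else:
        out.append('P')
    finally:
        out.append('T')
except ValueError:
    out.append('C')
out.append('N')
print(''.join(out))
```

Execution trace: 'T' (finally) → 'C' (outer except ValueError) → 'N' (after the try/except). Output: TCN

Answer: TCN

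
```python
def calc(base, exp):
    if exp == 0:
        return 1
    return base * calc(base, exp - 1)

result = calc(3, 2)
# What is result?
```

calc(3, 2) = 3 * 3 = 9

Answer: 9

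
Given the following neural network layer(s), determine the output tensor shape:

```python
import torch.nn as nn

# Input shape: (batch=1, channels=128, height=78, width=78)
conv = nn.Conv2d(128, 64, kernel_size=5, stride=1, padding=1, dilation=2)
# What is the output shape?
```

Input: (1, 128, 78, 78) -> Output: (1, 64, 72, 72)

Answer: (1, 64, 72, 72)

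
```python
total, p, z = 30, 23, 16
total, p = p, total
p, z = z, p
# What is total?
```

Trace:
`total, p, z = 30, 23, 16` → total = 30; p = 23; z = 16
`total, p = p, total` → total = 23; p = 30
`p, z = z, p` → p = 16; z = 30
So total = 23

Answer: 23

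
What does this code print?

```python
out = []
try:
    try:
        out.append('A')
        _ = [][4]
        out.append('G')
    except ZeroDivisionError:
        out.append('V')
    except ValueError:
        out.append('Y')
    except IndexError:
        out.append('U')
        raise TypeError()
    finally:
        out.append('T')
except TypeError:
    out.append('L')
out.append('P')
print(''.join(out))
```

Execution trace: 'A' (inner try body) → 'U' (inner except IndexError) → 'T' (inner finally) → 'L' (outer except TypeError) → 'P' (after the try/except). Output: AUTLP

Answer: AUTLP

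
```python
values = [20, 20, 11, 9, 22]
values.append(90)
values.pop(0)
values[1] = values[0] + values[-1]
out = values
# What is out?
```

Trace:
`values = [20, 20, 11, 9, 22]` → values = [20, 20, 11, 9, 22]
`values.append(90)` → values = [20, 20, 11, 9, 22, 90]
`values.pop(0)` → values = [20, 11, 9, 22, 90]
`values[1] = values[0] + values[-1]` → values = [20, 110, 9, 22, 90]
`out = values` → out = [20, 110, 9, 22, 90]
So out = [20, 110, 9, 22, 90]

Answer: [20, 110, 9, 22, 90]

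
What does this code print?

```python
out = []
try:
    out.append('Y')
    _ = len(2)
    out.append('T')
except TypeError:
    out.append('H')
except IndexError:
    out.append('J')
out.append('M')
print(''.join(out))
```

Execution trace: 'Y' (try body) → 'H' (except TypeError) → 'M' (after the try/except). Output: YHM

Answer: YHM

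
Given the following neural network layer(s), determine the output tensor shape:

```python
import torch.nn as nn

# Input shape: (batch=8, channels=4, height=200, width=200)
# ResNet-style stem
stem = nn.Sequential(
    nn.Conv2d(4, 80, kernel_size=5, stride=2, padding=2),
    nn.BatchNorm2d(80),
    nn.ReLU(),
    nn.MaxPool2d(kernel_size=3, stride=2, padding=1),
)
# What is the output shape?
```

Input: (8, 4, 200, 200) -> after Conv2d 5x5 stride=2: (8, 80, 100, 100) -> Output: (8, 80, 50, 50)

Answer: (8, 80, 50, 50)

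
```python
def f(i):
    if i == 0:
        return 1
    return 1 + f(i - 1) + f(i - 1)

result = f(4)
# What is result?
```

f(i) = 1 + 2·f(i-1), f(0)=1. Closed form: (1+1)·2^4 - 1 = 31.

Answer: 31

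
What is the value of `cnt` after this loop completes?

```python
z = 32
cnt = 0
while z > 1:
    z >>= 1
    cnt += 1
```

Count right shifts until 1
`cnt` takes the values: 0 → 1 → 2 → 3 → 4 → 5

Answer: 5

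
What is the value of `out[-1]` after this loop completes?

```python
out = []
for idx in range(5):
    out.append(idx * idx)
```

Last element of squares 0 to 4
`out` takes the values: [] → [0] → [0, 1] → [0, 1, 4] → [0, 1, 4, 9] → [0, 1, 4, 9, 16]
So `out[-1]` = 16

Answer: 16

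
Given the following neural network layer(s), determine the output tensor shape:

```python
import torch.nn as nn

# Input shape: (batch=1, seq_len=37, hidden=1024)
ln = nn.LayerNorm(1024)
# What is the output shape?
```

Input: (1, 37, 1024) -> Output: (1, 37, 1024)

Answer: (1, 37, 1024)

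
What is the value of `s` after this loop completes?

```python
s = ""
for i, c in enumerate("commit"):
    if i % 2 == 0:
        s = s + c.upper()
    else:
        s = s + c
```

Uppercase even positions in 'commit'
`s` takes the values: "" → "C" → "Co" → "CoM" → "CoMm" → "CoMmI" → "CoMmIt"

Answer: "CoMmIt"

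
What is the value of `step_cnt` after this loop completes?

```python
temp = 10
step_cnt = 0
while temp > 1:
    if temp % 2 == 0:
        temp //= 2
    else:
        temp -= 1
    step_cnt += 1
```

Steps to reduce 10 to 1
`step_cnt` takes the values: 0 → 1 → 2 → 3 → 4

Answer: 4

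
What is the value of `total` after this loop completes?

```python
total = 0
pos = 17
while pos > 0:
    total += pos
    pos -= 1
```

Sum 17 down to 1
`total` takes the values: 0 → 17 → 33 → 48 → 62 → 75 → 87 → 98 → 108 → 117 → 125 → 132 → 138 → 143 → 147 → 150 → 152 → 153

Answer: 153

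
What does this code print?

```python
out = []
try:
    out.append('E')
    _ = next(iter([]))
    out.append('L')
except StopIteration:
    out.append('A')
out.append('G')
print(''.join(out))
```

Execution trace: 'E' (try body) → 'A' (except StopIteration) → 'G' (after the try/except). Output: EAG

Answer: EAG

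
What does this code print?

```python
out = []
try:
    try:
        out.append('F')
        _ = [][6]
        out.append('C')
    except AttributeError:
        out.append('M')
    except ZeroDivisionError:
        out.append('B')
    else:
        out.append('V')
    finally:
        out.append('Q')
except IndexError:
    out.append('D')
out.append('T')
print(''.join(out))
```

Execution trace: 'F' (try body) → 'Q' (finally) → 'D' (outer except IndexError) → 'T' (after the try/except). Output: FQDT

Answer: FQDT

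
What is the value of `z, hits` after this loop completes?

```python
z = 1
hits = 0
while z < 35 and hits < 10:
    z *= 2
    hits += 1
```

Double until >= 35 or 10 iterations
`z, hits` takes the values: (1, 0) → (2, 0) → (2, 1) → (4, 1) → (4, 2) → (8, 2) → (8, 3) → (16, 3) → (16, 4) → (32, 4) → (32, 5) → (64, 5) → (64, 6)

Answer: 64, 6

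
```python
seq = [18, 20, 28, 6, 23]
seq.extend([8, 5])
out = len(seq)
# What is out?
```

Trace:
`seq = [18, 20, 28, 6, 23]` → seq = [18, 20, 28, 6, 23]
`seq.extend([8, 5])` → seq = [18, 20, 28, 6, 23, 8, 5]
`out = len(seq)` → out = 7
So out = 7

Answer: 7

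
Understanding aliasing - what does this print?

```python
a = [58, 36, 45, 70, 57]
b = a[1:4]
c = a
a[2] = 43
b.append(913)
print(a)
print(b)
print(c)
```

Key concept: slice vs alias.
Step by step:
`a = [58, 36, 45, 70, 57]` → a = [58, 36, 45, 70, 57]
`b = a[1:4]` → b = [36, 45, 70]
`c = a` → c = [58, 36, 45, 70, 57] (same object as a)
`a[2] = 43` → a = [58, 36, 43, 70, 57] (same object as c); c = [58, 36, 43, 70, 57] (same object as a)
`b.append(913)` → b = [36, 45, 70, 913]
`print(a)` → prints [58, 36, 43, 70, 57]
`print(b)` → prints [36, 45, 70, 913]
`print(c)` → prints [58, 36, 43, 70, 57]

Answer:
[58, 36, 43, 70, 57]
[36, 45, 70, 913]
[58, 36, 43, 70, 57]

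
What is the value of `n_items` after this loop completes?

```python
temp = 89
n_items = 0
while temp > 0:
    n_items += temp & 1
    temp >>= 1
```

Count set bits in 89 (binary: 0b1011001)
`n_items` takes the values: 0 → 1 → 2 → 3 → 4

Answer: 4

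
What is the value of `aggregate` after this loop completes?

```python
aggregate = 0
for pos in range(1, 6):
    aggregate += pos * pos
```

Sum of squares 1² to 5² = 55
`aggregate` takes the values: 0 → 1 → 5 → 14 → 30 → 55

Answer: 55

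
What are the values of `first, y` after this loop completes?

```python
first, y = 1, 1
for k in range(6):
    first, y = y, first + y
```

Fibonacci: after 6 iterations
`first, y` takes the values: (1, 1) → (1, 2) → (2, 3) → (3, 5) → (5, 8) → (8, 13) → (13, 21)

Answer: 13, 21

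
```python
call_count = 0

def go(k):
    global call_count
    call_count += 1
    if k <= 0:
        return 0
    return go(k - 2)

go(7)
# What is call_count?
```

Linear recursion stepping by 2: 5 calls from k=7 down to ≤0.

Answer: 5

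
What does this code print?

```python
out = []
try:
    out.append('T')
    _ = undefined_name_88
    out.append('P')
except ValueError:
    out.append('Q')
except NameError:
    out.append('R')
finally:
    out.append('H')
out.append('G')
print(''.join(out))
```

Execution trace: 'T' (try body) → 'R' (except NameError) → 'H' (finally) → 'G' (after the try/except). Output: TRHG

Answer: TRHG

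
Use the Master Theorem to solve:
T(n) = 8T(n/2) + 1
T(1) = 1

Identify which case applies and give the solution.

a=8, b=2, f(n)=1. log_2(8) = 3. Since c=0 < 3, Case 1 applies: T(n) = Θ(n^log_b(a)) = O(n^3).

Answer: O(n^3) - Case 1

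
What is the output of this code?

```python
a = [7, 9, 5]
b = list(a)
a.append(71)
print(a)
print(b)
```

Key concept: list() constructor creates copy.
Step by step:
`a = [7, 9, 5]` → a = [7, 9, 5]
`b = list(a)` → b = [7, 9, 5]
`a.append(71)` → a = [7, 9, 5, 71]
`print(a)` → prints [7, 9, 5, 71]
`print(b)` → prints [7, 9, 5]

Answer:
[7, 9, 5, 71]
[7, 9, 5]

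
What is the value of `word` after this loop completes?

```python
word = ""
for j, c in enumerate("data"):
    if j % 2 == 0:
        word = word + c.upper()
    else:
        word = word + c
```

Uppercase even positions in 'data'
`word` takes the values: "" → "D" → "Da" → "DaT" → "DaTa"

Answer: "DaTa"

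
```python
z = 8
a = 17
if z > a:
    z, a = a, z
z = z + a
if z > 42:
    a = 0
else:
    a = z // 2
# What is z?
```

Trace:
`z = 8` → z = 8
`a = 17` → a = 17
`if z > a: ...` → z > a is False → no variable changes
`z = z + a` → z = 25
`if z > 42: ...` → z > 42 is False, take else branch → a = 12
So z = 25

Answer: 25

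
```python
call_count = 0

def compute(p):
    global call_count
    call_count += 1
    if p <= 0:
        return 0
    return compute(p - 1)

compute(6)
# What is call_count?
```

Linear recursion stepping by 1: 7 calls from p=6 down to ≤0.

Answer: 7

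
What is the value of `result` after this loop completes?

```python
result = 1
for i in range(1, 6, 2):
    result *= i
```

Product of 1, 3, 5, ... up to 5
`result` takes the values: 1 → 3 → 15

Answer: 15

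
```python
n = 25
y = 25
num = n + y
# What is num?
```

Trace:
`n = 25` → n = 25
`y = 25` → y = 25
`num = n + y` → num = 50
So num = 50

Answer: 50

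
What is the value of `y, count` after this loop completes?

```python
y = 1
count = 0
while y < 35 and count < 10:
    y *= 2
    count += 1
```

Double until >= 35 or 10 iterations
`y, count` takes the values: (1, 0) → (2, 0) → (2, 1) → (4, 1) → (4, 2) → (8, 2) → (8, 3) → (16, 3) → (16, 4) → (32, 4) → (32, 5) → (64, 5) → (64, 6)

Answer: 64, 6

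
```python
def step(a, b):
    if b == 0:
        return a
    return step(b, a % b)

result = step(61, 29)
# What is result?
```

step(61, 29) -> step(29, 3) -> step(3, 2) -> step(2, 1) -> step(1, 0) -> 1

Answer: 1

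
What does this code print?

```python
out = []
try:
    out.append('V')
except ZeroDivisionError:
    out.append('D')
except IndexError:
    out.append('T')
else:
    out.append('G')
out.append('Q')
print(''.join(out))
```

Execution trace: 'V' (try body, no exception) → 'G' (else) → 'Q' (after the try/except). Output: VGQ

Answer: VGQ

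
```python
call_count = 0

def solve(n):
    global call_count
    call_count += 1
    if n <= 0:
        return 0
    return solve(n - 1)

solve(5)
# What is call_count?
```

Linear recursion stepping by 1: 6 calls from n=5 down to ≤0.

Answer: 6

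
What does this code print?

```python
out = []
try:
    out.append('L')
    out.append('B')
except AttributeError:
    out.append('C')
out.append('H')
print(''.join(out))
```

Execution trace: 'L' (try body) → 'B' (try body, no exception) → 'H' (after the try/except). Output: LBH

Answer: LBH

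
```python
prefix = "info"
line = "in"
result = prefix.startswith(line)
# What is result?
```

Trace:
`prefix = "info"` → prefix = 'info'
`line = "in"` → line = 'in'
`result = prefix.startswith(line)` → result = True
So result = True

Answer: True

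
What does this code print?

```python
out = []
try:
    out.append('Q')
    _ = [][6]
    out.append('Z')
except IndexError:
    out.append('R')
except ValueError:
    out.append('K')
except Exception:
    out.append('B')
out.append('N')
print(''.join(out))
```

Execution trace: 'Q' (try body) → 'R' (except IndexError) → 'N' (after the try/except). Output: QRN

Answer: QRN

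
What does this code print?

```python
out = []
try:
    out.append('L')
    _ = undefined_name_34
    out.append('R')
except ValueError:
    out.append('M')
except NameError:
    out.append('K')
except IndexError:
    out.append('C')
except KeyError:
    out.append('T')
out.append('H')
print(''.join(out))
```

Execution trace: 'L' (try body) → 'K' (except NameError) → 'H' (after the try/except). Output: LKH

Answer: LKH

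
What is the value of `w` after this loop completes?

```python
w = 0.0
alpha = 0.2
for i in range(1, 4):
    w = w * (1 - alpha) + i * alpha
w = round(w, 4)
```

Moving average with lr=0.2
`w` takes the values: 0.0 → 0.2 → 0.56 → 1.048

Answer: 1.048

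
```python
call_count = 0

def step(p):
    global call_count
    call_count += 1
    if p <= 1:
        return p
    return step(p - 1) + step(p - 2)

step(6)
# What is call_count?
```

Calls(p) = 1 + Calls(p-1) + Calls(p-2); Calls(0)=Calls(1)=1. For p=6 this gives 25.

Answer: 25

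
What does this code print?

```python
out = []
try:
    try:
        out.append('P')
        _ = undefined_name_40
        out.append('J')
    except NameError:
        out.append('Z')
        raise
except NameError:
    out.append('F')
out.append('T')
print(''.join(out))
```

Execution trace: 'P' (inner try body) → 'Z' (inner except NameError) → 'F' (outer except NameError) → 'T' (after the try/except). Output: PZFT

Answer: PZFT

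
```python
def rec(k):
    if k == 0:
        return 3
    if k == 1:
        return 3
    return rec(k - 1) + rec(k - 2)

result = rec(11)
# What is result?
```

Build up from base cases: rec(0)=3, rec(1)=3, rec(2)=6, rec(3)=9, rec(4)=15, rec(5)=24, rec(6)=39, ..., rec(11)=432

Answer: 432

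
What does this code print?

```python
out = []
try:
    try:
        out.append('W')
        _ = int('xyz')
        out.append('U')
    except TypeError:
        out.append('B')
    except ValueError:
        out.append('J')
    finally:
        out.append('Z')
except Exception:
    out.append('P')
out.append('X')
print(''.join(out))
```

Execution trace: 'W' (inner try body) → 'J' (inner except ValueError) → 'Z' (inner finally) → 'X' (after the try/except). Output: WJZX

Answer: WJZX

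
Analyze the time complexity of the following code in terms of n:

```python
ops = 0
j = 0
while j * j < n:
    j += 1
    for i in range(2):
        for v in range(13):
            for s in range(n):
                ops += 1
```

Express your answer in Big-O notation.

Each loop level contributes: √n × 1 × 1 × n. Multiplying the contributions gives O(n√n).

Answer: O(n√n)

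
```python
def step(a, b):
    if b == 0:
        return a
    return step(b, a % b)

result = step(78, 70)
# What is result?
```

step(78, 70) -> step(70, 8) -> step(8, 6) -> step(6, 2) -> step(2, 0) -> 2

Answer: 2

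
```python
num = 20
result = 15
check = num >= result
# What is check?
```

Trace:
`num = 20` → num = 20
`result = 15` → result = 15
`check = num >= result` → check = True
So check = True

Answer: True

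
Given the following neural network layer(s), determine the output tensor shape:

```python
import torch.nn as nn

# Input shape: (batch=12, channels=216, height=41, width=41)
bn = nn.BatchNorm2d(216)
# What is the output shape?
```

Input: (12, 216, 41, 41) -> Output: (12, 216, 41, 41)

Answer: (12, 216, 41, 41)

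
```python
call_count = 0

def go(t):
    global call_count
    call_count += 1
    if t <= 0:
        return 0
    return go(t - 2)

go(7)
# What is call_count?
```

Linear recursion stepping by 2: 5 calls from t=7 down to ≤0.

Answer: 5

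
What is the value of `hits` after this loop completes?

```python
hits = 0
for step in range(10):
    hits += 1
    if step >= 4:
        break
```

Loop breaks when step reaches 4, hits is 5
`hits` takes the values: 0 → 1 → 2 → 3 → 4 → 5

Answer: 5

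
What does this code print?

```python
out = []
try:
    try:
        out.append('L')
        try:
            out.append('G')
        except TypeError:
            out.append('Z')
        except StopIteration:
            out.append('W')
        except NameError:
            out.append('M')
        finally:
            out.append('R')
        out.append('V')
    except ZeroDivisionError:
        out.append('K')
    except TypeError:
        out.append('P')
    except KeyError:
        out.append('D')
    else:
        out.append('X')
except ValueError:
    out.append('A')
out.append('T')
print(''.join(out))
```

Execution trace: 'L' (try body) → 'G' (inner try body, no exception) → 'R' (inner finally) → 'V' (try body, no exception) → 'X' (else) → 'T' (after the try/except). Output: LGRVXT

Answer: LGRVXT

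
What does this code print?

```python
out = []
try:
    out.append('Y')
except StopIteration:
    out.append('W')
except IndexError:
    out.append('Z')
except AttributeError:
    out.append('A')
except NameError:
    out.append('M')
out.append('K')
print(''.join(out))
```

Execution trace: 'Y' (try body, no exception) → 'K' (after the try/except). Output: YK

Answer: YK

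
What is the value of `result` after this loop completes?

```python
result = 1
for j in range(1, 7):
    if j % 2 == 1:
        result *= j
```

Product of odd numbers 1 to 6
`result` takes the values: 1 → 3 → 15

Answer: 15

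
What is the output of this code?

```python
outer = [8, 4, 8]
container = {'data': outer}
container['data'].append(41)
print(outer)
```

Key concept: dict holds reference to list.
Step by step:
`outer = [8, 4, 8]` → outer = [8, 4, 8]
`container = {'data': outer}` → container = {'data': [8, 4, 8]}
`container['data'].append(41)` → outer = [8, 4, 8, 41]; container = {'data': [8, 4, 8, 41]}
`print(outer)` → prints [8, 4, 8, 41]

Answer: [8, 4, 8, 41]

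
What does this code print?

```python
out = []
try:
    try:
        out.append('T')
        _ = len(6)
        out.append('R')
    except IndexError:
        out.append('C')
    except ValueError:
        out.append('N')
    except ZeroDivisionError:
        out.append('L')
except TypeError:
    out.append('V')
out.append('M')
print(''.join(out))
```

Execution trace: 'T' (try body) → 'V' (outer except TypeError) → 'M' (after the try/except). Output: TVM

Answer: TVM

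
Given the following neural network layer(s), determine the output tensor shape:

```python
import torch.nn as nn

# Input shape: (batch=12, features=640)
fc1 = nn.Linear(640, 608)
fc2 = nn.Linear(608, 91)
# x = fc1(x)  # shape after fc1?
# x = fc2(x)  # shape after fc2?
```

Input: (12, 640) -> after fc1: (12, 608) -> Output: (12, 91)

Answer: (12, 91)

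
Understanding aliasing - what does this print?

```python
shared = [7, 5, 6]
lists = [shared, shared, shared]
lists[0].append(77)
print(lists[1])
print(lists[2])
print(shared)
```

Key concept: list of same reference.
Step by step:
`shared = [7, 5, 6]` → shared = [7, 5, 6]
`lists = [shared, shared, shared]` → lists = [[7, 5, 6], [7, 5, 6], [7, 5, 6]]
`lists[0].append(77)` → shared = [7, 5, 6, 77]; lists = [[7, 5, 6, 77], [7, 5, 6, 77], [7, 5, 6, 77]]
`print(lists[1])` → prints [7, 5, 6, 77]
`print(lists[2])` → prints [7, 5, 6, 77]
`print(shared)` → prints [7, 5, 6, 77]

Answer:
[7, 5, 6, 77]
[7, 5, 6, 77]
[7, 5, 6, 77]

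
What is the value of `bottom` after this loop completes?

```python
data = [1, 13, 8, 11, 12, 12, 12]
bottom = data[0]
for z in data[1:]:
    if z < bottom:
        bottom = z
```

Minimum of [1, 13, 8, 11, 12, 12, 12]
`bottom` takes the values: 1

Answer: 1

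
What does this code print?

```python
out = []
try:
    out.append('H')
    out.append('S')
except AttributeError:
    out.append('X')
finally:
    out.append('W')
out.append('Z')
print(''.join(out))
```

Execution trace: 'H' (try body) → 'S' (try body, no exception) → 'W' (finally) → 'Z' (after the try/except). Output: HSWZ

Answer: HSWZ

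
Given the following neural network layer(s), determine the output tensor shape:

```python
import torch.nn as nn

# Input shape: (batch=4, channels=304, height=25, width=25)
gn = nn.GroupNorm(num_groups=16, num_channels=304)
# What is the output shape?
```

Input: (4, 304, 25, 25) -> Output: (4, 304, 25, 25)

Answer: (4, 304, 25, 25)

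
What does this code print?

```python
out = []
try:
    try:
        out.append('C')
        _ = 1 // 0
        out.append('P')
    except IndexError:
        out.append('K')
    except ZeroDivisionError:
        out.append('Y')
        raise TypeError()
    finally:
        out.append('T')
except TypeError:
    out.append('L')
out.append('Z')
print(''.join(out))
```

Execution trace: 'C' (inner try body) → 'Y' (inner except ZeroDivisionError) → 'T' (inner finally) → 'L' (outer except TypeError) → 'Z' (after the try/except). Output: CYTLZ

Answer: CYTLZ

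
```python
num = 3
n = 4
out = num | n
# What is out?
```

Trace:
`num = 3` → num = 3
`n = 4` → n = 4
`out = num | n` → out = 7
So out = 7

Answer: 7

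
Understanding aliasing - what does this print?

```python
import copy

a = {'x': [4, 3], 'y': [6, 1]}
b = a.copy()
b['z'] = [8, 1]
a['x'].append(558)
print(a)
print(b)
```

Key concept: shallow copy of dict with mutable values.
Step by step:
`a = {'x': [4, 3], 'y': [6, 1]}` → a = {'x': [4, 3], 'y': [6, 1]}
`b = a.copy()` → b = {'x': [4, 3], 'y': [6, 1]}
`b['z'] = [8, 1]` → b = {'x': [4, 3], 'y': [6, 1], 'z': [8, 1]}
`a['x'].append(558)` → a = {'x': [4, 3, 558], 'y': [6, 1]}; b = {'x': [4, 3, 558], 'y': [6, 1], 'z': [8, 1]}
`print(a)` → prints {'x': [4, 3, 558], 'y': [6, 1]}
`print(b)` → prints {'x': [4, 3, 558], 'y': [6, 1], 'z': [8, 1]}

Answer:
{'x': [4, 3, 558], 'y': [6, 1]}
{'x': [4, 3, 558], 'y': [6, 1], 'z': [8, 1]}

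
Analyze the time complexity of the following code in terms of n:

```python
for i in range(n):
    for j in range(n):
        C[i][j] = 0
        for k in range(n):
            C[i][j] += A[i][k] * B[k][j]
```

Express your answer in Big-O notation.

This is Naive matrix multiplication. Time complexity: O(n³).

Answer: O(n³)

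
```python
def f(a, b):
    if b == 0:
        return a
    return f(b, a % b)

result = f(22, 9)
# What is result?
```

f(22, 9) -> f(9, 4) -> f(4, 1) -> f(1, 0) -> 1

Answer: 1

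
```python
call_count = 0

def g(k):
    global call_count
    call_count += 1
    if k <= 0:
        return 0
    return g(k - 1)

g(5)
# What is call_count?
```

Linear recursion stepping by 1: 6 calls from k=5 down to ≤0.

Answer: 6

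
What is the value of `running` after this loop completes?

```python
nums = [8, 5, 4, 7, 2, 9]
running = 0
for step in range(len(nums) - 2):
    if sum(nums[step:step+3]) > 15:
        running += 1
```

Count windows with sum > 15
`running` takes the values: 0 → 1 → 2 → 3

Answer: 3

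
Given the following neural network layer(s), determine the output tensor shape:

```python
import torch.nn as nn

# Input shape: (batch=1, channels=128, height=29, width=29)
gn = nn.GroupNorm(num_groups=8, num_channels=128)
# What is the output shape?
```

Input: (1, 128, 29, 29) -> Output: (1, 128, 29, 29)

Answer: (1, 128, 29, 29)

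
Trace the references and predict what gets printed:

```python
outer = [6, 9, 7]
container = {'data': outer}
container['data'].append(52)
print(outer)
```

Key concept: dict holds reference to list.
Step by step:
`outer = [6, 9, 7]` → outer = [6, 9, 7]
`container = {'data': outer}` → container = {'data': [6, 9, 7]}
`container['data'].append(52)` → outer = [6, 9, 7, 52]; container = {'data': [6, 9, 7, 52]}
`print(outer)` → prints [6, 9, 7, 52]

Answer: [6, 9, 7, 52]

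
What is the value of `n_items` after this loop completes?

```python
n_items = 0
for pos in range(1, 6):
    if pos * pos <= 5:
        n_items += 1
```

Count numbers where pos² ≤ 5
`n_items` takes the values: 0 → 1 → 2

Answer: 2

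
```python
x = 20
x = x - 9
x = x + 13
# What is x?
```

Trace:
`x = 20` → x = 20
`x = x - 9` → x = 11
`x = x + 13` → x = 24
So x = 24

Answer: 24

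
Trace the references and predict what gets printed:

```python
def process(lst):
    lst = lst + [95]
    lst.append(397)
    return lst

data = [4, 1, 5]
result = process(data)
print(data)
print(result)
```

Key concept: rebinding parameter vs mutation.
Step by step:
`data = [4, 1, 5]` → data = [4, 1, 5]
`result = process(data)` → result = [4, 1, 5, 95, 397]
`print(data)` → prints [4, 1, 5]
`print(result)` → prints [4, 1, 5, 95, 397]

Answer:
[4, 1, 5]
[4, 1, 5, 95, 397]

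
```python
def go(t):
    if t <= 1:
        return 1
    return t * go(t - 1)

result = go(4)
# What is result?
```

go(4) = 4 * 3 * 2 * 1 = 24

Answer: 24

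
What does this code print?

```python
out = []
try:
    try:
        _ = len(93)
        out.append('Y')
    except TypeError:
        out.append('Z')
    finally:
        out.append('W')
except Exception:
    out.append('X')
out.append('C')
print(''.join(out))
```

Execution trace: 'Z' (inner except TypeError) → 'W' (inner finally) → 'C' (after the try/except). Output: ZWC

Answer: ZWC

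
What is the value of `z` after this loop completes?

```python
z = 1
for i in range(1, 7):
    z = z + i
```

Start at 1, add 1 through 6
`z` takes the values: 1 → 2 → 4 → 7 → 11 → 16 → 22

Answer: 22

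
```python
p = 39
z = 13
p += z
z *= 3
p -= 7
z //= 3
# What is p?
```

Trace:
`p = 39` → p = 39
`z = 13` → z = 13
`p += z` → p = 52
`z *= 3` → z = 39
`p -= 7` → p = 45
`z //= 3` → z = 13
So p = 45

Answer: 45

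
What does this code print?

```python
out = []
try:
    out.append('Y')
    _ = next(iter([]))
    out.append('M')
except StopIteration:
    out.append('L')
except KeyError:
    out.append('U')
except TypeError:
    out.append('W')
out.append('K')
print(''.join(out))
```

Execution trace: 'Y' (try body) → 'L' (except StopIteration) → 'K' (after the try/except). Output: YLK

Answer: YLK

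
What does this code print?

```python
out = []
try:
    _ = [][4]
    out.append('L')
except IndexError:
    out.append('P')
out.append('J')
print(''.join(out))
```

Execution trace: 'P' (except IndexError) → 'J' (after the try/except). Output: PJ

Answer: PJ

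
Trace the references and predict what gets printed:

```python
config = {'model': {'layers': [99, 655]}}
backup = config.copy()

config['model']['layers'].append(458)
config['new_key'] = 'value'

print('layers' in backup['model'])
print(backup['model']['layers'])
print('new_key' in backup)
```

Key concept: shallow copy gotcha with nested dict.
Step by step:
`config = {'model': {'layers': [99, 655]}}` → config = {'model': {'layers': [99, 655]}}
`backup = config.copy()` → backup = {'model': {'layers': [99, 655]}}
`config['model']['layers'].append(458)` → config = {'model': {'layers': [99, 655, 458]}}; backup = {'model': {'layers': [99, 655, 458]}}
`config['new_key'] = 'value'` → config = {'model': {'layers': [99, 655, 458]}, 'new_key': 'value'}
`print('layers' in backup['model'])` → prints True
`print(backup['model']['layers'])` → prints [99, 655, 458]
`print('new_key' in backup)` → prints False

Answer:
True
[99, 655, 458]
False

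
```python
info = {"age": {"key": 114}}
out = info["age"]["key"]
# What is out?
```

Trace:
`info = {"age": {"key": 114}}` → info = {'age': {'key': 114}}
`out = info["age"]["key"]` → out = 114
So out = 114

Answer: 114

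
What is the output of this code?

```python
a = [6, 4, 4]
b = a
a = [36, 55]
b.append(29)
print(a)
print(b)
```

Key concept: rebinding vs mutation: a is rebound to a new list, b still points at the original.
Step by step:
`a = [6, 4, 4]` → a = [6, 4, 4]
`b = a` → b = [6, 4, 4] (same object as a)
`a = [36, 55]` → a = [36, 55]
`b.append(29)` → b = [6, 4, 4, 29]
`print(a)` → prints [36, 55]
`print(b)` → prints [6, 4, 4, 29]

Answer:
[36, 55]
[6, 4, 4, 29]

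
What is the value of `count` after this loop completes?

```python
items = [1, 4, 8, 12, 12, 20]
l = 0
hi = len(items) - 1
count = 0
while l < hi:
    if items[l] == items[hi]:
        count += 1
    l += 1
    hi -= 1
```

Count matching pairs from ends
`count` takes the values: 0

Answer: 0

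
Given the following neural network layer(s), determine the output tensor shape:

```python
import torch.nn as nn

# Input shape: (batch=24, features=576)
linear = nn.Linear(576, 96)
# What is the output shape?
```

Input: (24, 576) -> Output: (24, 96)

Answer: (24, 96)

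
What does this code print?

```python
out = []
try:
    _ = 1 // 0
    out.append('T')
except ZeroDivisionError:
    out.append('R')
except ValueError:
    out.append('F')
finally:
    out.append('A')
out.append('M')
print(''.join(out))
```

Execution trace: 'R' (except ZeroDivisionError) → 'A' (finally) → 'M' (after the try/except). Output: RAM

Answer: RAM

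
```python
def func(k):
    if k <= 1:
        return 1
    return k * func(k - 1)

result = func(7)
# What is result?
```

func(7) = 7 * 6 * 5 * 4 * 3 * 2 * 1 = 5040

Answer: 5040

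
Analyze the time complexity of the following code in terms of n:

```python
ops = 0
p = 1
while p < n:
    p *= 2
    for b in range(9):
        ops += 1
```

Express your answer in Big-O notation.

Each loop level contributes: log n × 1. Multiplying the contributions gives O(log n).

Answer: O(log n)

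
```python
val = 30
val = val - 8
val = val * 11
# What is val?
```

Trace:
`val = 30` → val = 30
`val = val - 8` → val = 22
`val = val * 11` → val = 242
So val = 242

Answer: 242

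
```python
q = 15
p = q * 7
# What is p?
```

Trace:
`q = 15` → q = 15
`p = q * 7` → p = 105
So p = 105

Answer: 105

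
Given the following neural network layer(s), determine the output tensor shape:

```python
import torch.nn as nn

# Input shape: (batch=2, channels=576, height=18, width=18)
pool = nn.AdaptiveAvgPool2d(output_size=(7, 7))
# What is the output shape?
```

Input: (2, 576, 18, 18) -> Output: (2, 576, 7, 7)

Answer: (2, 576, 7, 7)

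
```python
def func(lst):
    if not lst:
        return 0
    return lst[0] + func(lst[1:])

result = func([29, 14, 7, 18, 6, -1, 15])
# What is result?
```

29 + 14 + 7 + 18 + 6 + (-1) + 15 + 0 = 88

Answer: 88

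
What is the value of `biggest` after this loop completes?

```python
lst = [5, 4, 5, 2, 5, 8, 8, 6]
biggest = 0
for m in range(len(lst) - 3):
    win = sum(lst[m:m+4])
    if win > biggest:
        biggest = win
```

Max sum of 4-element window in [5, 4, 5, 2, 5, 8, 8, 6]
`biggest` takes the values: 0 → 16 → 20 → 23 → 27

Answer: 27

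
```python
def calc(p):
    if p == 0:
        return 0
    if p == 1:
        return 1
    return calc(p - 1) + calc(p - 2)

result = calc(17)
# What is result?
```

Build up from base cases: calc(0)=0, calc(1)=1, calc(2)=1, calc(3)=2, calc(4)=3, calc(5)=5, calc(6)=8, ..., calc(17)=1597

Answer: 1597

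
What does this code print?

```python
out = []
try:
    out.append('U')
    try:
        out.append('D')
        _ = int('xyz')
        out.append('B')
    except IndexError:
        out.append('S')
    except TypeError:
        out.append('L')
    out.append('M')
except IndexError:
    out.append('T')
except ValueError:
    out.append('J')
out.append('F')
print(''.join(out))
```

Execution trace: 'U' (try body) → 'D' (inner try body) → 'J' (except ValueError) → 'F' (after the try/except). Output: UDJF

Answer: UDJF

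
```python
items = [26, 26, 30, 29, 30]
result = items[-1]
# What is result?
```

Trace:
`items = [26, 26, 30, 29, 30]` → items = [26, 26, 30, 29, 30]
`result = items[-1]` → result = 30
So result = 30

Answer: 30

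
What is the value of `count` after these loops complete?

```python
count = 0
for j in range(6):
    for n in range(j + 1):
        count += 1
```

Triangle: 1 + 2 + ... + 6
`count` takes the values: 0 → 1 → 2 → 3 → 4 → 5 → 6 → 7 → 8 → 9 → 10 → 11 → 12 → 13 → 14 → 15 → 16 → 17 → 18 → 19 → 20 → 21

Answer: 21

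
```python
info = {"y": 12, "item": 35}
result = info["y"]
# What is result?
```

Trace:
`info = {"y": 12, "item": 35}` → info = {'y': 12, 'item': 35}
`result = info["y"]` → result = 12
So result = 12

Answer: 12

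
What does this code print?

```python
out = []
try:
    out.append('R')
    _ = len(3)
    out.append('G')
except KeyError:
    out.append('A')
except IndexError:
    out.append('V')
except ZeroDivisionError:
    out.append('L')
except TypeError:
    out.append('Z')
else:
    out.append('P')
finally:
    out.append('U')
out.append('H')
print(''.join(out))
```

Execution trace: 'R' (try body) → 'Z' (except TypeError) → 'U' (finally) → 'H' (after the try/except). Output: RZUH

Answer: RZUH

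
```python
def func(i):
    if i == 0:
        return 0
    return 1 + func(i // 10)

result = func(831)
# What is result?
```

Count of digits of 831: 3

Answer: 3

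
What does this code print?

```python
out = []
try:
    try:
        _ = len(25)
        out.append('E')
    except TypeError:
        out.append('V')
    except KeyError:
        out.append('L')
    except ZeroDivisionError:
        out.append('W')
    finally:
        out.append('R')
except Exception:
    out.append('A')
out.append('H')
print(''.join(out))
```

Execution trace: 'V' (inner except TypeError) → 'R' (inner finally) → 'H' (after the try/except). Output: VRH

Answer: VRH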